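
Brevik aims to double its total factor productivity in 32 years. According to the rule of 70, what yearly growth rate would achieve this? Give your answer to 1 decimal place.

70 / 32 ≈ 2.19, so about 2.2% per year.

roughly 2.2%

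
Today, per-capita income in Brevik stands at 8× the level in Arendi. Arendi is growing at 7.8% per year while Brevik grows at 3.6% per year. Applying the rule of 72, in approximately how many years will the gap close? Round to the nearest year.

What matters is the difference: 4.2 pp.
Rule of 72 on the gap: the ratio halves every 72/4.2 ≈ 17.14 years.
An 8× gap closes after 3 halvings: 3 × 17.14 ≈ 51 years.

around 51 years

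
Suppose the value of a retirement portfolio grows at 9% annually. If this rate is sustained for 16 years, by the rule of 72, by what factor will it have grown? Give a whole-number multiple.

approximately 4 times

At 9% one doubling takes ≈ 8.00 years; 16 years is 2 of them, so ×4.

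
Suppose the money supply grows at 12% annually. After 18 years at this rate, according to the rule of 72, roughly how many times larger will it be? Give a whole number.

8 times

At 12% one doubling takes ≈ 6.00 years; 18 years is 3 of them, so ×8.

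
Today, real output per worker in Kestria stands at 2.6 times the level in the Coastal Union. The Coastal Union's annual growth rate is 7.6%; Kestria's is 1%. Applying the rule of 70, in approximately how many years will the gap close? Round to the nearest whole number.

about 15 years

What matters is the difference: 6.6 pp.
Rule of 70 on the gap: the ratio halves every 70/6.6 ≈ 10.61 years.
A 2.6 times gap takes log₂(2.6) ≈ 1.38 halvings to close: 1.38 × 10.61 ≈ 15 years.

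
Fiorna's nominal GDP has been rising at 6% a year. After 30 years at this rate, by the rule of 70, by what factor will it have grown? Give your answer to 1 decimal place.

approximately 5.9 times

Doubles every ≈ 11.67 years (70/6).
30 years is 2.57 doublings; 2^2.57 ≈ 5.9×.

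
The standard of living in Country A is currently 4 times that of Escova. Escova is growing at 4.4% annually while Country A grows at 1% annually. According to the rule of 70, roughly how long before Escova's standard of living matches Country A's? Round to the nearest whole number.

roughly 41 years

What matters is the difference: 3.4 pp.
Rule of 70 on the gap: the ratio halves every 70/3.4 ≈ 20.59 years.
A 4 times gap closes after 2 halvings: 2 × 20.59 ≈ 41 years.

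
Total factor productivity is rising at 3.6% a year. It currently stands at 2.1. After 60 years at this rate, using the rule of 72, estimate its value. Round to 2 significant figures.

approximately 17

Doubling time ≈ 72/3.6 = 20.00 years.
60 years is 60/20.00 ≈ 3.00 doublings, a factor of 2^3.00 ≈ 8.00.
2.1 × 8.00 ≈ 17.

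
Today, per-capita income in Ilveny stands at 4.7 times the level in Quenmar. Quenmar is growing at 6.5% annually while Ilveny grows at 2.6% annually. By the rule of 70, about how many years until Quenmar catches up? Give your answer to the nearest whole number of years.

≈ 40 years

Quenmar gains on Ilveny at 6.5% − 2.6% = 3.9 points a year.
At that relative rate the gap halves every 70/3.9 ≈ 17.95 years.
A 4.7 times gap takes log₂(4.7) ≈ 2.23 halvings to close: 2.23 × 17.95 ≈ 40 years.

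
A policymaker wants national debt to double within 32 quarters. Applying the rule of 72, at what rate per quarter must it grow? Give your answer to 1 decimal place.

72 / 32 ≈ 2.25, so about 2.3% per quarter.

roughly 2.3% per quarter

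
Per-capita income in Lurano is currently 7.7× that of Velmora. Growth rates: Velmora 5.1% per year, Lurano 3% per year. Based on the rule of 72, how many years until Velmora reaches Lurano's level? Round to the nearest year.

approximately 101 years

Velmora gains on Lurano at 5.1% − 3% = 2.1 points a year.
At that relative rate the gap halves every 72/2.1 ≈ 34.29 years.
A 7.7× gap takes log₂(7.7) ≈ 2.94 halvings to close: 2.94 × 34.29 ≈ 101 years.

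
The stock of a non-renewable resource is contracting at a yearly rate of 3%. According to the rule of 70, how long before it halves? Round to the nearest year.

≈ 23 years

Halving time ≈ 70 / 3 = 23.33 → 23 years.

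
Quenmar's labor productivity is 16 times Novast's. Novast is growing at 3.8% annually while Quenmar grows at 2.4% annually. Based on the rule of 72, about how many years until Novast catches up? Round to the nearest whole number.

around 206 years

Novast gains on Quenmar at 3.8% − 2.4% = 1.4 points a year.
At that relative rate the gap halves every 72/1.4 ≈ 51.43 years.
A 16 times gap closes after 4 halvings: 4 × 51.43 ≈ 206 years.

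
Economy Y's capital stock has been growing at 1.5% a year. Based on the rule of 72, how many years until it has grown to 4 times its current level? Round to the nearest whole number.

One doubling takes 72/1.5 = 48.00 years.
Getting to 4× needs 2 doublings: 2 × 48.00 ≈ 96 years.

roughly 96 years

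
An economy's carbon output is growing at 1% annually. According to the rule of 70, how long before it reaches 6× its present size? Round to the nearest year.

roughly 181 years

Doubling time ≈ 70/1 = 70.00 years.
Reaching 6× takes log₂(6) ≈ 2.58 doublings.
2.58 × 70.00 ≈ 181 years.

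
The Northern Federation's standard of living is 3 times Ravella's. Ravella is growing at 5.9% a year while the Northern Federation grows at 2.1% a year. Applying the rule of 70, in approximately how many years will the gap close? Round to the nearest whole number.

29 years

The growth-rate gap is 5.9% − 2.1% = 3.8 percentage points.
So the ratio between them halves every 70/3.8 ≈ 18.42 years.
A 3 times gap takes log₂(3) ≈ 1.58 halvings to close: 1.58 × 18.42 ≈ 29 years.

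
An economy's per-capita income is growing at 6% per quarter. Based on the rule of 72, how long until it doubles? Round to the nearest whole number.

approximately 12 quarters

Doubling time ≈ 72 / 6 = 12.00 quarters.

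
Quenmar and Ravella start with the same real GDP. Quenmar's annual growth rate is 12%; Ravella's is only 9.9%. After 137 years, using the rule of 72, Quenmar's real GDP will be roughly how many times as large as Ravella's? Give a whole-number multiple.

around 16 times

Only the 2.1-point difference matters.
72/2.1 ≈ 34.29 years per doubling of the ratio; 137 years gives 4.00 doublings, so ≈ 16×.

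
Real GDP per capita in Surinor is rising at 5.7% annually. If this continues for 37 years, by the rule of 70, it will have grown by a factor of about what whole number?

8 times

At 5.7% one doubling takes ≈ 12.28 years; 37 years is 3 of them, so ×8.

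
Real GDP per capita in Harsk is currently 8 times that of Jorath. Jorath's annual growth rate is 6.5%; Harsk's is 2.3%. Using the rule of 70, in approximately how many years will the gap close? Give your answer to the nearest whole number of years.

What matters is the difference: 4.2 pp.
Rule of 70 on the gap: the ratio halves every 70/4.2 ≈ 16.67 years.
An 8 times gap closes after 3 halvings: 3 × 16.67 ≈ 50 years.

roughly 50 years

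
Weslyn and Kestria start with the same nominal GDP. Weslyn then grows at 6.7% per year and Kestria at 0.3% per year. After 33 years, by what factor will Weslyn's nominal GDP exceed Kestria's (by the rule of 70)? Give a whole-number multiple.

Weslyn pulls ahead at 6.4 pp per year, so the ratio doubles every 70/6.4 ≈ 10.94 years.
In 33 years that's 3.02 doublings: 2^3.02 ≈ 8.

≈ 8 times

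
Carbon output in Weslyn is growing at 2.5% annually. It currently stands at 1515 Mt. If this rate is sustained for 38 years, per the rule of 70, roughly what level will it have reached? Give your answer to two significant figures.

around 3900 Mt

Doubling time ≈ 70/2.5 = 28.00 years.
38 years is 38/28.00 ≈ 1.36 doublings, a factor of 2^1.36 ≈ 2.57.
1515 × 2.57 ≈ 3900 Mt.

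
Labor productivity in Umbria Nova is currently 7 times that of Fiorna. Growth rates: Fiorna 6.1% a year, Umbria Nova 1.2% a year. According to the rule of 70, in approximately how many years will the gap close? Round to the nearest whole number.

≈ 40 years

Fiorna gains on Umbria Nova at 6.1% − 1.2% = 4.9 points a year.
At that relative rate the gap halves every 70/4.9 ≈ 14.29 years.
A 7 times gap takes log₂(7) ≈ 2.81 halvings to close: 2.81 × 14.29 ≈ 40 years.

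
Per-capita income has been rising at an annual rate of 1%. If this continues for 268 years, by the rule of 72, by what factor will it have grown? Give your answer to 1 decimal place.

roughly 13.2 times

Doubles every ≈ 72.00 years (72/1).
268 years is 3.72 doublings; 2^3.72 ≈ 13.2×.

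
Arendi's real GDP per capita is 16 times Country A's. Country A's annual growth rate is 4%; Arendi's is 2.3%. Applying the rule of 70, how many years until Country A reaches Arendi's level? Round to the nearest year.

165 years

Country A gains on Arendi at 4% − 2.3% = 1.7 points a year.
At that relative rate the gap halves every 70/1.7 ≈ 41.18 years.
A 16 times gap closes after 4 halvings: 4 × 41.18 ≈ 165 years.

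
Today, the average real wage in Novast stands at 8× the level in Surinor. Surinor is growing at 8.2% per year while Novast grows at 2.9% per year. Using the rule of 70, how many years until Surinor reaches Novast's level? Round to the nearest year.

≈ 40 years

The growth-rate gap is 8.2% − 2.9% = 5.3 percentage points.
So the ratio between them halves every 70/5.3 ≈ 13.21 years.
An 8× gap closes after 3 halvings: 3 × 13.21 ≈ 40 years.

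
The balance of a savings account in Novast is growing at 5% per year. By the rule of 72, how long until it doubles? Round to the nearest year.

At 5%, doubling takes about 72/5 = 14.40 years.

≈ 14 years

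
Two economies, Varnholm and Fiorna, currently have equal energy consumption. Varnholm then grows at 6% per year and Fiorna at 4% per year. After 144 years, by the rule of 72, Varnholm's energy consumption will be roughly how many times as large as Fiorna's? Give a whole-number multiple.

Only the 2-point difference matters.
72/2 ≈ 36.00 years per doubling of the ratio; 144 years gives 4.00 doublings, so ≈ 16×.

≈ 16 times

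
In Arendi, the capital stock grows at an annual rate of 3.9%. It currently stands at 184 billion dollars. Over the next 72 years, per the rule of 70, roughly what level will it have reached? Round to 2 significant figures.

around 3000 billion dollars

Doubling time ≈ 70/3.9 = 17.95 years.
72 years is 72/17.95 ≈ 4.01 doublings, a factor of 2^4.01 ≈ 16.11.
184 × 16.11 ≈ 3000 billion dollars.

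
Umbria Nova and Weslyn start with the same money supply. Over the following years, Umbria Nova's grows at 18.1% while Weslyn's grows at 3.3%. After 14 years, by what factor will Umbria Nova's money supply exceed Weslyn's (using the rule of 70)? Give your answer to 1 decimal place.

Only the 14.8-point difference matters.
70/14.8 ≈ 4.73 years per doubling of the ratio; 14 years gives 2.96 doublings, so ≈ 7.8×.

approximately 7.8 times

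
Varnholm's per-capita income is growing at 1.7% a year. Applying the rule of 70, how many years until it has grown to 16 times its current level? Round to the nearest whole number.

One doubling takes 70/1.7 = 41.18 years.
Getting to 16× needs 4 doublings: 4 × 41.18 ≈ 165 years.

165 years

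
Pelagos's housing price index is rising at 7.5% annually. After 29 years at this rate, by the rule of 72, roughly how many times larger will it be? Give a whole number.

roughly 8 times

72/7.5 ≈ 9.60 years per doubling.
29 years fits 3 doublings: 2^3 = 8.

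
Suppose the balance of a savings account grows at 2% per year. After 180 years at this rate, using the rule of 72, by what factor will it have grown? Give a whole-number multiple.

roughly 32 times

Doubling time ≈ 72/2 = 36.00 years.
180/36.00 ≈ 5 doublings, so about 2^5 = 32×.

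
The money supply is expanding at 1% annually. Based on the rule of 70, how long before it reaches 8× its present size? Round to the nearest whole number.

210 years

At 1% it doubles every 70/1 ≈ 70.00 years.
8× is 3 doublings, so 3 × 70.00 ≈ 210 years.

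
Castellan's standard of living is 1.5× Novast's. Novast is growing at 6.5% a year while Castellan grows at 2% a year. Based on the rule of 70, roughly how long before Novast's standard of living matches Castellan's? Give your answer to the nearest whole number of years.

≈ 9 years

Novast gains on Castellan at 6.5% − 2% = 4.5 points a year.
At that relative rate the gap halves every 70/4.5 ≈ 15.56 years.
A 1.5× gap takes log₂(1.5) ≈ 0.58 halvings to close: 0.58 × 15.56 ≈ 9 years.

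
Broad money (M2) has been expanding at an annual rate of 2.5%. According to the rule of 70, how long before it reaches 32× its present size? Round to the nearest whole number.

One doubling takes 70/2.5 = 28.00 years.
32× is 5 doublings, so 5 × 28.00 ≈ 140 years.

≈ 140 years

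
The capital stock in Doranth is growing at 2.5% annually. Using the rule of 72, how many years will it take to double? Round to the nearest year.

around 29 years

72/2.5 ≈ 28.80, so it doubles roughly every 29 years.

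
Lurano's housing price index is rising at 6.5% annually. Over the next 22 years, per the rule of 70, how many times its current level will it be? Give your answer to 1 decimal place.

about 4.1 times

Doubles every ≈ 10.77 years (70/6.5).
22 years is 2.04 doublings; 2^2.04 ≈ 4.1×.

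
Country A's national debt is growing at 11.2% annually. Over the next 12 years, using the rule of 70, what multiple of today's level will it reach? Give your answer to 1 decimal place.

about 3.8 times

Doubling time ≈ 70/11.2 = 6.25 years.
12 years / 6.25 ≈ 1.92 doublings → factor 2^1.92 ≈ 3.8.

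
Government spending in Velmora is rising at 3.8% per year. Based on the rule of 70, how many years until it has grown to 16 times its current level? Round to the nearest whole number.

around 74 years

One doubling takes 70/3.8 = 18.42 years.
16 = 2^4, so 4 doublings → 74 years.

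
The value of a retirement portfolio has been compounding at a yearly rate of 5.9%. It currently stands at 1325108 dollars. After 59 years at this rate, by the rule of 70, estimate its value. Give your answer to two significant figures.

around 42000000 dollars

Doubling time ≈ 70/5.9 = 11.86 years.
59 years is 59/11.86 ≈ 4.97 doublings, a factor of 2^4.97 ≈ 31.34.
1325108 × 31.34 ≈ 42000000 dollars.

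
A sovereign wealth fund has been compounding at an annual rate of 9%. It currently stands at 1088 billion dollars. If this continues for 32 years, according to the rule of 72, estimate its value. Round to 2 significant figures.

roughly 17000 billion dollars

Doubling time ≈ 72/9 = 8.00 years.
32 years is 32/8.00 ≈ 4.00 doublings, a factor of 2^4.00 ≈ 16.00.
1088 × 16.00 ≈ 17000 billion dollars.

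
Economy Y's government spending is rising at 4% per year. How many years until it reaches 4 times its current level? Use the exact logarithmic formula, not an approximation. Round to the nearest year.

35 years

t = ln(4) / ln(1 + 0.04) = 1.3863 / 0.039221 ≈ 35.35.
≈ 35 years.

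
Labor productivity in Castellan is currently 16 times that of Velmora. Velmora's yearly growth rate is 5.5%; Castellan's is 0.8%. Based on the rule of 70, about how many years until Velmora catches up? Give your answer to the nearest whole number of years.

What matters is the difference: 4.7 pp.
Rule of 70 on the gap: the ratio halves every 70/4.7 ≈ 14.89 years.
A 16 times gap closes after 4 halvings: 4 × 14.89 ≈ 60 years.

about 60 years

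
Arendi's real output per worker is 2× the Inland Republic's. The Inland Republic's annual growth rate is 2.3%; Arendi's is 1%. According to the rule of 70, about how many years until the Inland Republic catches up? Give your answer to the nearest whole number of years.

the Inland Republic gains on Arendi at 2.3% − 1% = 1.3 points a year.
At that relative rate the gap halves every 70/1.3 ≈ 53.85 years.
A 2× gap closes after 1 halving: 1 × 53.85 ≈ 54 years.

around 54 years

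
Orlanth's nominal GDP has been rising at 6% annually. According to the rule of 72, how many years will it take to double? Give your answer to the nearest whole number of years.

approximately 12 years

At 6%, doubling takes about 72/6 = 12.00 years.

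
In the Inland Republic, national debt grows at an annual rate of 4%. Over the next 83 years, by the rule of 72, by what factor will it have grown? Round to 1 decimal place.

≈ 24.4 times

Doubles every ≈ 18.00 years (72/4).
83 years is 4.61 doublings; 2^4.61 ≈ 24.4×.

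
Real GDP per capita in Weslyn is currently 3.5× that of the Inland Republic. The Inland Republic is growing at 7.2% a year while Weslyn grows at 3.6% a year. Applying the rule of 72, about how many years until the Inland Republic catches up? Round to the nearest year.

the Inland Republic gains on Weslyn at 7.2% − 3.6% = 3.6 points a year.
At that relative rate the gap halves every 72/3.6 ≈ 20.00 years.
A 3.5× gap takes log₂(3.5) ≈ 1.81 halvings to close: 1.81 × 20.00 ≈ 36 years.

roughly 36 years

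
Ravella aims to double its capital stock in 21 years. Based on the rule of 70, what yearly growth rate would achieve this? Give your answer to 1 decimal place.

70 / 21 ≈ 3.33, so about 3.3% per year.

around 3.3%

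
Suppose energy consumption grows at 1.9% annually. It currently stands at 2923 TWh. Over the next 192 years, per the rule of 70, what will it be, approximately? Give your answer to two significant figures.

≈ 110000 TWh

It doubles every 70/1.9 ≈ 36.84 years, so 192 years is 5.21 doublings.
2^5.21 ≈ 37.01; 2923 × 37.01 ≈ 110000 TWh.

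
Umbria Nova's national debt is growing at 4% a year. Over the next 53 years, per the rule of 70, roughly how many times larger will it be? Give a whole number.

Doubling time ≈ 70/4 = 17.50 years.
53/17.50 ≈ 3 doublings, so about 2^3 = 8×.

≈ 8 times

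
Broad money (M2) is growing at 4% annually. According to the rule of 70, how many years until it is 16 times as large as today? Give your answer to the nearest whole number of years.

At 4% it doubles every 70/4 ≈ 17.50 years.
Getting to 16× needs 4 doublings: 4 × 17.50 ≈ 70 years.

around 70 years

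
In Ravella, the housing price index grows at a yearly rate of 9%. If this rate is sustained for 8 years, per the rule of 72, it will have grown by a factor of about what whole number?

At 9% one doubling takes ≈ 8.00 years; 8 years is 1 of them, so ×2.

2 times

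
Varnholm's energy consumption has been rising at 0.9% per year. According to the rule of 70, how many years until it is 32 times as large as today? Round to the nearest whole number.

At 0.9% it doubles every 70/0.9 ≈ 77.78 years.
Getting to 32× needs 5 doublings: 5 × 77.78 ≈ 389 years.

roughly 389 years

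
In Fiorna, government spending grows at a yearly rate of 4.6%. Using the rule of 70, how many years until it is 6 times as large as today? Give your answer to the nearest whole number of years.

Doubling time ≈ 70/4.6 = 15.22 years.
Reaching 6× takes log₂(6) ≈ 2.58 doublings.
2.58 × 15.22 ≈ 39 years.

≈ 39 years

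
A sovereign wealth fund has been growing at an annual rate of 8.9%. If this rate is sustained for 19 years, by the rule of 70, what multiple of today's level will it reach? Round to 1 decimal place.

roughly 5.3 times

Doubling time ≈ 70/8.9 = 7.87 years.
19 years / 7.87 ≈ 2.41 doublings → factor 2^2.41 ≈ 5.3.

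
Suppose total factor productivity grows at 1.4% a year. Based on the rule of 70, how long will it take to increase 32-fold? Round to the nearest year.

One doubling takes 70/1.4 = 50.00 years.
Getting to 32× needs 5 doublings: 5 × 50.00 ≈ 250 years.

250 years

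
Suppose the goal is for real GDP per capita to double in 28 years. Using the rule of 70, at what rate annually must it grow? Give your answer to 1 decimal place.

70 / 28 ≈ 2.50, so about 2.5% annually.

approximately 2.5%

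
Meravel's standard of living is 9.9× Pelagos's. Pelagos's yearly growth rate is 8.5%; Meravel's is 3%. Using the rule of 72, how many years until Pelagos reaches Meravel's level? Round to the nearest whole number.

The growth-rate gap is 8.5% − 3% = 5.5 percentage points.
So the ratio between them halves every 72/5.5 ≈ 13.09 years.
A 9.9× gap takes log₂(9.9) ≈ 3.31 halvings to close: 3.31 × 13.09 ≈ 43 years.

43 years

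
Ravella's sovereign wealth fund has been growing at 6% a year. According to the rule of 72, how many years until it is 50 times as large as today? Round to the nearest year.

68 years

Doubling time ≈ 72/6 = 12.00 years.
Reaching 50× takes log₂(50) ≈ 5.64 doublings.
5.64 × 12.00 ≈ 68 years.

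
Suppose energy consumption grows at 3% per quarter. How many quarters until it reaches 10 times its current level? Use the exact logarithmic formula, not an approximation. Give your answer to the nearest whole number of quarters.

t = ln(10) / ln(1 + 0.03) = 2.3026 / 0.029559 ≈ 77.90.
≈ 78 quarters.

78 quarters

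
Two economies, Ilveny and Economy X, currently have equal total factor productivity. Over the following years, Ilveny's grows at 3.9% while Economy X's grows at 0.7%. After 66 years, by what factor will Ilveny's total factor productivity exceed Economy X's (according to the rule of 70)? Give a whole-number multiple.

about 8 times

Ilveny pulls ahead at 3.2 pp per year, so the ratio doubles every 70/3.2 ≈ 21.88 years.
In 66 years that's 3.02 doublings: 2^3.02 ≈ 8.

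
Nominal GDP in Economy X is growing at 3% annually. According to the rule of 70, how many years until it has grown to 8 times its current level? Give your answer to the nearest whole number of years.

At 3% it doubles every 70/3 ≈ 23.33 years.
8 = 2^3, so 3 doublings → 70 years.

around 70 years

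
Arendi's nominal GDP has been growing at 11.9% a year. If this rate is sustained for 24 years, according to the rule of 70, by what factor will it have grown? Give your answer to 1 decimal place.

≈ 16.9 times

Doubling time ≈ 70/11.9 = 5.88 years.
24 years / 5.88 ≈ 4.08 doublings → factor 2^4.08 ≈ 16.9.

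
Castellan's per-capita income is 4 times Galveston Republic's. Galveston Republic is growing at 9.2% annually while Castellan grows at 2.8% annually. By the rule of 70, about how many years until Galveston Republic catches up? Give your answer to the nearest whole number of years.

around 22 years

Galveston Republic gains on Castellan at 9.2% − 2.8% = 6.4 points a year.
At that relative rate the gap halves every 70/6.4 ≈ 10.94 years.
A 4 times gap closes after 2 halvings: 2 × 10.94 ≈ 22 years.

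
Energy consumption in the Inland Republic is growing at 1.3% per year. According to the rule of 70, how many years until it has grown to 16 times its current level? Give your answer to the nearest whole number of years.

At 1.3% it doubles every 70/1.3 ≈ 53.85 years.
Getting to 16× needs 4 doublings: 4 × 53.85 ≈ 215 years.

≈ 215 years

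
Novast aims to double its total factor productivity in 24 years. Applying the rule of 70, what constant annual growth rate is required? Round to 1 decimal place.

70 / 24 ≈ 2.92, so about 2.9% a year.

roughly 2.9%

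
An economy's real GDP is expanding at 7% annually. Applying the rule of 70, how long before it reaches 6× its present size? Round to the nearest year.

approximately 26 years

One doubling takes 70/7 = 10.00 years.
6× is log₂ 6 ≈ 2.58 doublings, so ≈ 2.58 × 10.00 = 26 years.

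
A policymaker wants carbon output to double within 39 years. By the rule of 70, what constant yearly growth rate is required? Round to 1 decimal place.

≈ 1.8% per year

70 / 39 ≈ 1.79, so about 1.8% per year.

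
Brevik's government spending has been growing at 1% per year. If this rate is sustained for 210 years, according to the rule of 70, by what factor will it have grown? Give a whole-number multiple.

70/1 ≈ 70.00 years per doubling.
210 years fits 3 doublings: 2^3 = 8.

around 8 times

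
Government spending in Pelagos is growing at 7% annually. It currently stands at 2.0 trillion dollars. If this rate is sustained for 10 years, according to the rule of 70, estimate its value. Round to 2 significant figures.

roughly 4.0 trillion dollars

Doubling time ≈ 70/7 = 10.00 years.
10 years is 10/10.00 ≈ 1.00 doublings, a factor of 2^1.00 ≈ 2.00.
2.0 × 2.00 ≈ 4.0 trillion dollars.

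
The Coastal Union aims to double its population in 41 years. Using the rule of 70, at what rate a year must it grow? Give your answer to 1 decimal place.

approximately 1.7%

70 / 41 ≈ 1.71, so about 1.7% a year.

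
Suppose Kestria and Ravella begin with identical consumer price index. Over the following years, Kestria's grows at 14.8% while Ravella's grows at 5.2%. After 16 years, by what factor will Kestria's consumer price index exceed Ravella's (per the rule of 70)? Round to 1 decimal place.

Only the 9.6-point difference matters.
70/9.6 ≈ 7.29 years per doubling of the ratio; 16 years gives 2.19 doublings, so ≈ 4.6×.

about 4.6 times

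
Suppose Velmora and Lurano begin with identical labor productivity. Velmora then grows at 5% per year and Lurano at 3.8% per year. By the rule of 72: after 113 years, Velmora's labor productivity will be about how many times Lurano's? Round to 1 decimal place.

roughly 3.7 times

Only the 1.2-point difference matters.
72/1.2 ≈ 60.00 years per doubling of the ratio; 113 years gives 1.88 doublings, so ≈ 3.7×.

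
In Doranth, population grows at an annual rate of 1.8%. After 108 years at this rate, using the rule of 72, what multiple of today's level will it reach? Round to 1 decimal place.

Doubles every ≈ 40.00 years (72/1.8).
108 years is 2.70 doublings; 2^2.70 ≈ 6.5×.

≈ 6.5 times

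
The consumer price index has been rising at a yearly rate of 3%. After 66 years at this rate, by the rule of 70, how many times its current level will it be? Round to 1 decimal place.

about 7.1 times

Doubles every ≈ 23.33 years (70/3).
66 years is 2.83 doublings; 2^2.83 ≈ 7.1×.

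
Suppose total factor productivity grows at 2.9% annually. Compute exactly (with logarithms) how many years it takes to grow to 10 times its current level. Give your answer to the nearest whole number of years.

81 years

t = ln(10) / ln(1 + 0.029) = 2.3026 / 0.028587 ≈ 80.55.
≈ 81 years.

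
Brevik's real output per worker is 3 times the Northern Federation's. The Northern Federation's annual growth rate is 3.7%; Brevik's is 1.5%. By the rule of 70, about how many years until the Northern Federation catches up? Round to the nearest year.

The growth-rate gap is 3.7% − 1.5% = 2.2 percentage points.
So the ratio between them halves every 70/2.2 ≈ 31.82 years.
A 3 times gap takes log₂(3) ≈ 1.58 halvings to close: 1.58 × 31.82 ≈ 50 years.

around 50 years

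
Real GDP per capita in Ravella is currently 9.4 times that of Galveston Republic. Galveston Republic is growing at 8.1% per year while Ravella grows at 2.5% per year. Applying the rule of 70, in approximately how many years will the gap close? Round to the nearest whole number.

around 40 years

Galveston Republic gains on Ravella at 8.1% − 2.5% = 5.6 points a year.
At that relative rate the gap halves every 70/5.6 ≈ 12.50 years.
A 9.4 times gap takes log₂(9.4) ≈ 3.23 halvings to close: 3.23 × 12.50 ≈ 40 years.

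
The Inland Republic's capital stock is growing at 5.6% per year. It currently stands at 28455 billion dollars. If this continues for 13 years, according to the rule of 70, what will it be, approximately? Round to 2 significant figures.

around 59000 billion dollars

It doubles every 70/5.6 ≈ 12.50 years, so 13 years is 1.04 doublings.
2^1.04 ≈ 2.06; 28455 × 2.06 ≈ 59000 billion dollars.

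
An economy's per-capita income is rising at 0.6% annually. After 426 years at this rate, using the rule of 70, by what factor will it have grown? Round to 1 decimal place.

Doubling time ≈ 70/0.6 = 116.67 years.
426 years / 116.67 ≈ 3.65 doublings → factor 2^3.65 ≈ 12.6.

≈ 12.6 times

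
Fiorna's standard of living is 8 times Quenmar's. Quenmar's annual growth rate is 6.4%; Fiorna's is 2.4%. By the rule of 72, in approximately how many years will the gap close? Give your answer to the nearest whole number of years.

What matters is the difference: 4 pp.
Rule of 72 on the gap: the ratio halves every 72/4 ≈ 18.00 years.
An 8 times gap closes after 3 halvings: 3 × 18.00 ≈ 54 years.

≈ 54 years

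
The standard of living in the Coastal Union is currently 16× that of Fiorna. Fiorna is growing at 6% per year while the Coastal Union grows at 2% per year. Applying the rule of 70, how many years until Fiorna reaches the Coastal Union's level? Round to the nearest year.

The growth-rate gap is 6% − 2% = 4 percentage points.
So the ratio between them halves every 70/4 ≈ 17.50 years.
A 16× gap closes after 4 halvings: 4 × 17.50 ≈ 70 years.

≈ 70 years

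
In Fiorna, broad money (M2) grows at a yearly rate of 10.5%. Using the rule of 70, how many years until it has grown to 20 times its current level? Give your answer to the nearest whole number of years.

At 10.5% it doubles every 70/10.5 ≈ 6.67 years.
Reaching 20× takes log₂(20) ≈ 4.32 doublings.
4.32 × 6.67 ≈ 29 years.

29 years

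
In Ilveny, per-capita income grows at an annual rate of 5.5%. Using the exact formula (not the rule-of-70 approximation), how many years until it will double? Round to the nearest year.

13 years

t = ln(2) / ln(1 + 0.055) = 0.6931 / 0.053541 ≈ 12.95.
≈ 13 years.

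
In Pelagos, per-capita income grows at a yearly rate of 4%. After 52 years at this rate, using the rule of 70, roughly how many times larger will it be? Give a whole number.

about 8 times

70/4 ≈ 17.50 years per doubling.
52 years fits 3 doublings: 2^3 = 8.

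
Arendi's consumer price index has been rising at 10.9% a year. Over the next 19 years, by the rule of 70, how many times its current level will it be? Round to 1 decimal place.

Doubling time ≈ 70/10.9 = 6.42 years.
19 years / 6.42 ≈ 2.96 doublings → factor 2^2.96 ≈ 7.8.

roughly 7.8 times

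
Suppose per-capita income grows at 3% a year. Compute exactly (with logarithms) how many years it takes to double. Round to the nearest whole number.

23 years

t = ln(2) / ln(1 + 0.03) = 0.6931 / 0.029559 ≈ 23.45.
≈ 23 years.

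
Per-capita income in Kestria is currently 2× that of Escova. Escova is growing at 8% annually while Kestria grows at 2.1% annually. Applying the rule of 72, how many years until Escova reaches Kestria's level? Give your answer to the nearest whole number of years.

Escova gains on Kestria at 8% − 2.1% = 5.9 points a year.
At that relative rate the gap halves every 72/5.9 ≈ 12.20 years.
A 2× gap closes after 1 halving: 1 × 12.20 ≈ 12 years.

about 12 years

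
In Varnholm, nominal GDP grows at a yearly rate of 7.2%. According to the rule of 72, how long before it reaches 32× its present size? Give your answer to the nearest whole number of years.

about 50 years

At 7.2% it doubles every 72/7.2 ≈ 10.00 years.
32 = 2^5, so 5 doublings → 50 years.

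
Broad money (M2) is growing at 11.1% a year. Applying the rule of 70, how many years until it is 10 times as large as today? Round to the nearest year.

21 years

At 11.1% it doubles every 70/11.1 ≈ 6.31 years.
Reaching 10× takes log₂(10) ≈ 3.32 doublings.
3.32 × 6.31 ≈ 21 years.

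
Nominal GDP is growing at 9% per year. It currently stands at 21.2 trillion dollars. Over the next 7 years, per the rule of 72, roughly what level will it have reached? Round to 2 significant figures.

roughly 39 trillion dollars

It doubles every 72/9 ≈ 8.00 years, so 7 years is 0.88 doublings.
2^0.88 ≈ 1.84; 21.2 × 1.84 ≈ 39 trillion dollars.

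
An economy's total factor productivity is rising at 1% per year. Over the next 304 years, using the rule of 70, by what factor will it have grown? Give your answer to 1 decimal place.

Doubling time ≈ 70/1 = 70.00 years.
304 years / 70.00 ≈ 4.34 doublings → factor 2^4.34 ≈ 20.3.

roughly 20.3 times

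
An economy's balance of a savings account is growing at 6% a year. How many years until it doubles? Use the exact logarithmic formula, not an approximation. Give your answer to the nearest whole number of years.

12 years

t = ln(2) / ln(1 + 0.06) = 0.6931 / 0.058269 ≈ 11.89.
≈ 12 years.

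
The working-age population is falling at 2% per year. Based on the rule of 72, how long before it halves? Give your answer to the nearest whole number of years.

approximately 36 years

Falling at 2%, it halves about every 72/2 = 36.00 years.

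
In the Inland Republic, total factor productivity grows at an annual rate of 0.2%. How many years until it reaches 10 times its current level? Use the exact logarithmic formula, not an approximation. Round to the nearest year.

t = ln(10) / ln(1 + 0.002) = 2.3026 / 0.001998 ≈ 1152.45.
≈ 1152 years.

1152 years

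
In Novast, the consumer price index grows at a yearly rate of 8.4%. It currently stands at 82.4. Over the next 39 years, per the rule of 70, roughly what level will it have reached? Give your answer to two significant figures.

2100

Doubling time ≈ 70/8.4 = 8.33 years.
39 years is 39/8.33 ≈ 4.68 doublings, a factor of 2^4.68 ≈ 25.63.
82.4 × 25.63 ≈ 2100.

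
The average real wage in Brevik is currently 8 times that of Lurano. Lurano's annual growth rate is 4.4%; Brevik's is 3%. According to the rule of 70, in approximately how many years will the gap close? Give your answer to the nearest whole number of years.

The growth-rate gap is 4.4% − 3% = 1.4 percentage points.
So the ratio between them halves every 70/1.4 ≈ 50.00 years.
An 8 times gap closes after 3 halvings: 3 × 50.00 ≈ 150 years.

≈ 150 years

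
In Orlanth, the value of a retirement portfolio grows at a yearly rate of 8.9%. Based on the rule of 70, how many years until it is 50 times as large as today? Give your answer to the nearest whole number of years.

about 44 years

At 8.9% it doubles every 70/8.9 ≈ 7.87 years.
Reaching 50× takes log₂(50) ≈ 5.64 doublings.
5.64 × 7.87 ≈ 44 years.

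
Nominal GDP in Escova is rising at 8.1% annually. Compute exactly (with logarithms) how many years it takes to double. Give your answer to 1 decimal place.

8.9 years

t = ln(2) / ln(1 + 0.081) = 0.6931 / 0.077887 ≈ 8.90.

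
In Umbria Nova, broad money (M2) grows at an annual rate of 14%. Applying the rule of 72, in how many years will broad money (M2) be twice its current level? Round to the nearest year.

5 years

Doubling time ≈ 72 / 14 = 5.14 years.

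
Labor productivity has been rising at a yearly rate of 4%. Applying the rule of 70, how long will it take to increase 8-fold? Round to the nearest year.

approximately 53 years

At 4% it doubles every 70/4 ≈ 17.50 years.
Getting to 8× needs 3 doublings: 3 × 17.50 ≈ 53 years.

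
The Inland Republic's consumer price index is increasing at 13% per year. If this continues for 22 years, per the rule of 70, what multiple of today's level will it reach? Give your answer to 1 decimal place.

Doubles every ≈ 5.38 years (70/13).
22 years is 4.09 doublings; 2^4.09 ≈ 17.0×.

around 17.0 times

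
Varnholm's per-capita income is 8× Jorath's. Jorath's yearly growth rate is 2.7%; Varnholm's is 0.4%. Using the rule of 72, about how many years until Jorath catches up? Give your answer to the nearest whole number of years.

What matters is the difference: 2.3 pp.
Rule of 72 on the gap: the ratio halves every 72/2.3 ≈ 31.30 years.
An 8× gap closes after 3 halvings: 3 × 31.30 ≈ 94 years.

≈ 94 years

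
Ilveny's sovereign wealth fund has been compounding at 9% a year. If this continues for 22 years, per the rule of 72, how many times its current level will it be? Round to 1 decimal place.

approximately 6.7 times

Doubles every ≈ 8.00 years (72/9).
22 years is 2.75 doublings; 2^2.75 ≈ 6.7×.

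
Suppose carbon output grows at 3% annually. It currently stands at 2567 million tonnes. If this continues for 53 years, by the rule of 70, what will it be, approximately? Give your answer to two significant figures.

It doubles every 70/3 ≈ 23.33 years, so 53 years is 2.27 doublings.
2^2.27 ≈ 4.82; 2567 × 4.82 ≈ 12000 million tonnes.

roughly 12000 million tonnes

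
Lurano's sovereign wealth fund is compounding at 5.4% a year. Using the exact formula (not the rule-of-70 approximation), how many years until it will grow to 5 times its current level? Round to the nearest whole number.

31 years

t = ln(5) / ln(1 + 0.054) = 1.6094 / 0.052592 ≈ 30.60.
≈ 31 years.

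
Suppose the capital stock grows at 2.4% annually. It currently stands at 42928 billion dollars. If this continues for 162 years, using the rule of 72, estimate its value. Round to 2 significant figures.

1800000 billion dollars

Doubling time ≈ 72/2.4 = 30.00 years.
162 years is 162/30.00 ≈ 5.40 doublings, a factor of 2^5.40 ≈ 42.22.
42928 × 42.22 ≈ 1800000 billion dollars.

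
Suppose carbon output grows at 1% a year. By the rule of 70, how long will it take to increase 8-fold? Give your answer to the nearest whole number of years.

At 1% it doubles every 70/1 ≈ 70.00 years.
8 = 2^3, so 3 doublings → 210 years.

≈ 210 years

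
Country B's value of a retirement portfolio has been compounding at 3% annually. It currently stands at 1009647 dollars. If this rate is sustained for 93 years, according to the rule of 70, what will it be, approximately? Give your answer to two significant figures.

roughly 16000000 dollars

Doubling time ≈ 70/3 = 23.33 years.
93 years is 93/23.33 ≈ 3.99 doublings, a factor of 2^3.99 ≈ 15.89.
1009647 × 15.89 ≈ 16000000 dollars.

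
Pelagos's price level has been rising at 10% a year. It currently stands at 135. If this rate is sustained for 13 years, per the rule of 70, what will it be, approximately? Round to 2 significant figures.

Doubling time ≈ 70/10 = 7.00 years.
13 years is 13/7.00 ≈ 1.86 doublings, a factor of 2^1.86 ≈ 3.63.
135 × 3.63 ≈ 490.

around 490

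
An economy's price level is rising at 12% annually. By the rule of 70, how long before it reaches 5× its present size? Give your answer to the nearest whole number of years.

around 14 years

At 12% it doubles every 70/12 ≈ 5.83 years.
Reaching 5× takes log₂(5) ≈ 2.32 doublings.
2.32 × 5.83 ≈ 14 years.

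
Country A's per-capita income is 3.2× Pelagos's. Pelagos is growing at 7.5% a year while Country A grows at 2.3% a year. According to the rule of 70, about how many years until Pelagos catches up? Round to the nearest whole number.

The growth-rate gap is 7.5% − 2.3% = 5.2 percentage points.
So the ratio between them halves every 70/5.2 ≈ 13.46 years.
A 3.2× gap takes log₂(3.2) ≈ 1.68 halvings to close: 1.68 × 13.46 ≈ 23 years.

≈ 23 years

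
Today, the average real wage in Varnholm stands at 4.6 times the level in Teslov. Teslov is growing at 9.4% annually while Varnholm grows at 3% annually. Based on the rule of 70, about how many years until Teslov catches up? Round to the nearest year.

around 24 years

Teslov gains on Varnholm at 9.4% − 3% = 6.4 points a year.
At that relative rate the gap halves every 70/6.4 ≈ 10.94 years.
A 4.6 times gap takes log₂(4.6) ≈ 2.20 halvings to close: 2.20 × 10.94 ≈ 24 years.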